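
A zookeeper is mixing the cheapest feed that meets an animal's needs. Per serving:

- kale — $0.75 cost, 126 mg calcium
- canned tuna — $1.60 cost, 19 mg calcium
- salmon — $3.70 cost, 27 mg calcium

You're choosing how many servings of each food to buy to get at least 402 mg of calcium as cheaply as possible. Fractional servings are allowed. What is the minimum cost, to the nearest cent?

Cost per mg of calcium: kale $0.0060, canned tuna $0.0842, salmon $0.1370.
With no serving limits, use only kale: 402 mg / 126 mg = 3.19 servings × $0.75 = $2.39.

$2.39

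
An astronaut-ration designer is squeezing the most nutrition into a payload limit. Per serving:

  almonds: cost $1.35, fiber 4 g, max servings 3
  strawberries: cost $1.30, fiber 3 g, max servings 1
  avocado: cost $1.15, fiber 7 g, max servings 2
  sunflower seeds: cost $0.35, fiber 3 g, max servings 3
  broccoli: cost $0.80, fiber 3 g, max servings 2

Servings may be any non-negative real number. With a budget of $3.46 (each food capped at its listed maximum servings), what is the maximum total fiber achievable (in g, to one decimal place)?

Fiber per dollar: sunflower seeds 8.571, avocado 6.087, broccoli 3.75, almonds 2.963, strawberries 2.308.
Take 3 servings of sunflower seeds: spends $1.05, +9.0 g fiber (running total 9.0 g).
Take 2 servings of avocado: spends $2.30, +14.0 g fiber (running total 23.0 g).
Take 0.1375 servings of broccoli: spends $0.11, +0.4 g fiber (running total 23.4 g).
Greedy by best ratio exhausts the cost allowance optimally: 23.4 g.

23.4 g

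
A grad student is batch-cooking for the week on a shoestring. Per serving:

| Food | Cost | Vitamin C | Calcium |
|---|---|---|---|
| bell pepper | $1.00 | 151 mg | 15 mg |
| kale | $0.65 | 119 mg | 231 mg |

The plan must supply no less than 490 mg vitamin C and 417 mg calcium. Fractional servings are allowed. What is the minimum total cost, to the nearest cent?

This is a tiny linear program; its minimum lies at a vertex of the feasible set. List the vertices and price them.
bell pepper only: max(490/151, 417/15) = 27.8 servings → $27.80.
kale only: max(490/119, 417/231) = 4.118 servings → $2.68.
bell pepper + kale with both tight: 1.921 servings and 1.68 servings → $3.01.
The minimum over all feasible corners is $2.68.

$2.68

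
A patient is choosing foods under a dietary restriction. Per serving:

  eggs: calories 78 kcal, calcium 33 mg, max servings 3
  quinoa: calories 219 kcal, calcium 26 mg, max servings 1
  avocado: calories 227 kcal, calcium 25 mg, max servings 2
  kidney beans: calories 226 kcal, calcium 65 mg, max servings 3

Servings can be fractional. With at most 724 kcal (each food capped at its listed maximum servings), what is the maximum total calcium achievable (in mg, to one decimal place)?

Calcium per kcal: eggs 0.4231, kidney beans 0.2876, quinoa 0.1187, avocado 0.1101.
Take 3 servings of eggs: uses 234 kcal, +99.0 mg calcium (running total 99.0 mg).
Take 2.168 servings of kidney beans: uses 490 kcal, +140.9 mg calcium (running total 239.9 mg).
Greedy by best ratio exhausts the calories allowance optimally: 239.9 mg.

239.9 mg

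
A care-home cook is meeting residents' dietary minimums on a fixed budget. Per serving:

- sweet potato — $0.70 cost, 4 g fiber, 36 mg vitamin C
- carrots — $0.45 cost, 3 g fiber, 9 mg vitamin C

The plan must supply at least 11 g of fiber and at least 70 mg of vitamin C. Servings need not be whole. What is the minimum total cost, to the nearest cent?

The cheapest plan sits at a corner of the feasible region — with two constraints it uses at most two foods.
sweet potato only: max(11/4, 70/36) = 2.75 servings → $1.93.
carrots only: max(11/3, 70/9) = 7.778 servings → $3.50.
sweet potato + carrots with both tight: 1.542 servings and 1.611 servings → $1.80.
Cheapest feasible corner: $1.80.

$1.80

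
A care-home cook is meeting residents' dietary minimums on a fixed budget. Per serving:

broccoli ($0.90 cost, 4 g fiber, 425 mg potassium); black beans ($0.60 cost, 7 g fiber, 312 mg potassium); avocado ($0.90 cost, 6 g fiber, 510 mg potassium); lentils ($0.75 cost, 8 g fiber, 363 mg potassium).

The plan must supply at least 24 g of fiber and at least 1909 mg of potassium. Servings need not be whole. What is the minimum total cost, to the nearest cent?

$3.39

This is a tiny linear program; its minimum lies at a vertex of the feasible set. List the vertices and price them.
broccoli only: max(24/4, 1909/425) = 6 servings → $5.40.
black beans only: max(24/7, 1909/312) = 6.119 servings → $3.67.
avocado only: max(24/6, 1909/510) = 4 servings → $3.60.
lentils only: max(24/8, 1909/363) = 5.259 servings → $3.94.
broccoli + black beans with both tight: 3.402 servings and 1.485 servings → $3.95.
broccoli + avocado: intersection lies outside the first quadrant.
broccoli + lentils with both tight: 3.368 servings and 1.316 servings → $4.02.
black beans + avocado with both tight: 0.4629 servings and 3.46 servings → $3.39.
black beans + lentils: the both-tight solution has a negative serving — not a feasible corner.
avocado + lentils with both tight: 3.449 servings and 0.4132 servings → $3.41.
So the least-cost plan costs $3.39.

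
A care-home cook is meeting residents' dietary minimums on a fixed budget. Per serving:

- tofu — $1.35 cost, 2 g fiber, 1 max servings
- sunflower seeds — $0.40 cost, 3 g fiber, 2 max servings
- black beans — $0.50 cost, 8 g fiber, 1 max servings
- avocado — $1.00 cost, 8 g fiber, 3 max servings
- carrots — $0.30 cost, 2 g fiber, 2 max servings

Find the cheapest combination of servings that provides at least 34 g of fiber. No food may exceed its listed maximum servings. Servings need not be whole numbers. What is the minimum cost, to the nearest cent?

$3.77

Cost per g of fiber: black beans $0.0625, avocado $0.1250, sunflower seeds $0.1333, carrots $0.1500, tofu $0.6750.
Take 1 serving of black beans: +8.0 g fiber for $0.50 (total $0.50, still need 26.0 g).
Take 3 servings of avocado: +24.0 g fiber for $3.00 (total $3.50, still need 2.0 g).
Take 0.6667 servings of sunflower seeds: +2.0 g fiber for $0.27 (total $3.77, still need 0.0 g).
Greedy by cheapest-per-g is optimal for a single linear constraint, so the minimum cost is $3.77.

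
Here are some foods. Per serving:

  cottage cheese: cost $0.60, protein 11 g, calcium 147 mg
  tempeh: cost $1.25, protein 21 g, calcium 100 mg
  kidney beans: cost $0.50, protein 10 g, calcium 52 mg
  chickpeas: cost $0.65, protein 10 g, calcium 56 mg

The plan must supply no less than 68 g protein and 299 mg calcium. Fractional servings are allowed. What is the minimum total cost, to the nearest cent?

$3.40

Minimising a linear cost over {protein ≥ 68, calcium ≥ 299, servings ≥ 0} — the optimum is at a vertex, using one or two foods.
cottage cheese only: max(68/11, 299/147) = 6.182 servings → $3.71.
tempeh only: max(68/21, 299/100) = 3.238 servings → $4.05.
kidney beans only: max(68/10, 299/52) = 6.8 servings → $3.40.
chickpeas only: max(68/10, 299/56) = 6.8 servings → $4.42.
cottage cheese + tempeh: intersection lies outside the first quadrant.
cottage cheese + kidney beans: the both-tight solution has a negative serving — not a feasible corner.
cottage cheese + chickpeas with both targets exact would need a negative amount; discard.
tempeh + kidney beans with both targets exact would need a negative amount; discard.
tempeh + chickpeas: intersection lies outside the first quadrant.
kidney beans + chickpeas: intersection lies outside the first quadrant.
Cheapest feasible corner: $3.40.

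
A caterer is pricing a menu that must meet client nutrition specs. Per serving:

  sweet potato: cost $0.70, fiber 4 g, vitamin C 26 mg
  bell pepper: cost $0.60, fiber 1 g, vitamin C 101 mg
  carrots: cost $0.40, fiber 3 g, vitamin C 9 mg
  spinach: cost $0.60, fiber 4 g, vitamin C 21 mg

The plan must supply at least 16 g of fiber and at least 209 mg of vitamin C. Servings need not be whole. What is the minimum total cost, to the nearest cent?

sweet potato only: max(16/4, 209/26) = 8.038 servings → $5.63.
bell pepper only: max(16/1, 209/101) = 16 servings → $9.60.
carrots only: max(16/3, 209/9) = 23.22 servings → $9.29.
spinach only: max(16/4, 209/21) = 9.952 servings → $5.97.
sweet potato + bell pepper with both tight: 3.722 servings and 1.111 servings → $3.27.
sweet potato + carrots with both targets exact would need a negative amount; discard.
sweet potato + spinach with both targets exact would need a negative amount; discard.
bell pepper + carrots with both tight: 1.643 servings and 4.786 servings → $2.90.
bell pepper + spinach with both tight: 1.305 servings and 3.674 servings → $2.99.
carrots + spinach: the both-tight solution has a negative serving — not a feasible corner.
Cheapest feasible corner: $2.90.

$2.90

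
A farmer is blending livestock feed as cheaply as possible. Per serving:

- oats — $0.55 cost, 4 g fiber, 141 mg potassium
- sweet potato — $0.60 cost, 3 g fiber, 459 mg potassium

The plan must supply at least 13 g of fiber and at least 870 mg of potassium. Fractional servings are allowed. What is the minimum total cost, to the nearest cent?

$2.01

With two linear requirements the optimum uses one or two foods; enumerate the corners.
oats only: max(13/4, 870/141) = 6.17 servings → $3.39.
sweet potato only: max(13/3, 870/459) = 4.333 servings → $2.60.
oats + sweet potato with both tight: 2.376 servings and 1.166 servings → $2.01.
So the least-cost plan costs $2.01.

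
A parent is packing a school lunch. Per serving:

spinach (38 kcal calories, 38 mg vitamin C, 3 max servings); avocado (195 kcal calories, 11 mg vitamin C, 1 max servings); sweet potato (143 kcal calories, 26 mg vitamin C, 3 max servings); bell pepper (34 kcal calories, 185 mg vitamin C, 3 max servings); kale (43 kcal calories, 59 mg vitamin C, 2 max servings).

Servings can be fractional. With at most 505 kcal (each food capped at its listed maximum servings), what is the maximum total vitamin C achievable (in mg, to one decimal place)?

823.9 mg

Vitamin C per kcal: bell pepper 5.441, kale 1.372, spinach 1, sweet potato 0.1818, avocado 0.05641.
Take 3 servings of bell pepper: uses 102 kcal, +555.0 mg vitamin C (running total 555.0 mg).
Take 2 servings of kale: uses 86 kcal, +118.0 mg vitamin C (running total 673.0 mg).
Take 3 servings of spinach: uses 114 kcal, +114.0 mg vitamin C (running total 787.0 mg).
Take 1.42 servings of sweet potato: uses 203 kcal, +36.9 mg vitamin C (running total 823.9 mg).
Greedy by best ratio exhausts the calories allowance optimally: 823.9 mg.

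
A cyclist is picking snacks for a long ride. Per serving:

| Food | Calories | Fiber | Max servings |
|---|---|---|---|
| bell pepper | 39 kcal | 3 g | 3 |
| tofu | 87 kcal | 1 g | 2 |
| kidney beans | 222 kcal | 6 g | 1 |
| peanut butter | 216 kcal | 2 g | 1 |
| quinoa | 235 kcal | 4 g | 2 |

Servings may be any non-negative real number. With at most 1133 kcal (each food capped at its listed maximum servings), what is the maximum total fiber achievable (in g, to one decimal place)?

Fiber per kcal: bell pepper 0.07692, kidney beans 0.02703, quinoa 0.01702, tofu 0.01149, peanut butter 0.009259.
Take 3 servings of bell pepper: uses 117 kcal, +9.0 g fiber (running total 9.0 g).
Take 1 serving of kidney beans: uses 222 kcal, +6.0 g fiber (running total 15.0 g).
Take 2 servings of quinoa: uses 470 kcal, +8.0 g fiber (running total 23.0 g).
Take 2 servings of tofu: uses 174 kcal, +2.0 g fiber (running total 25.0 g).
Take 0.6944 servings of peanut butter: uses 150 kcal, +1.4 g fiber (running total 26.4 g).
Filling greedily by fiber-per-kcal is optimal for one linear limit, giving 26.4 g.

26.4 g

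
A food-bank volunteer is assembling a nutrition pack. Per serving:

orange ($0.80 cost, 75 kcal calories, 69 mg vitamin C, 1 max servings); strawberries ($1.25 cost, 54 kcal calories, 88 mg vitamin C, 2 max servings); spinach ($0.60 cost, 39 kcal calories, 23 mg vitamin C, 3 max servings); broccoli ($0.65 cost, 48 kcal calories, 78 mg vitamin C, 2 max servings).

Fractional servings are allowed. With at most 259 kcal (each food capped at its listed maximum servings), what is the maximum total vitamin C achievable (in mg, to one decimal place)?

Vitamin C per kcal: strawberries 1.63, broccoli 1.625, orange 0.92, spinach 0.5897.
Take 2 servings of strawberries: uses 108 kcal, +176.0 mg vitamin C (running total 176.0 mg).
Take 2 servings of broccoli: uses 96 kcal, +156.0 mg vitamin C (running total 332.0 mg).
Take 0.7333 servings of orange: uses 55 kcal, +50.6 mg vitamin C (running total 382.6 mg).
Greedy by best ratio exhausts the calories allowance optimally: 382.6 mg.

382.6 mg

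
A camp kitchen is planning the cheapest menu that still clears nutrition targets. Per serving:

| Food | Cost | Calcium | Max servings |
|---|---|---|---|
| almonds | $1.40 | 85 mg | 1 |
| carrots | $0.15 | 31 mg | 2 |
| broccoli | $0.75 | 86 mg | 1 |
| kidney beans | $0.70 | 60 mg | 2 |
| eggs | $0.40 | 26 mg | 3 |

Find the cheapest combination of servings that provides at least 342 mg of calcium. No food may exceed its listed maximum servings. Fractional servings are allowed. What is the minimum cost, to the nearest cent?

$3.59

Cost per mg of calcium: carrots $0.0048, broccoli $0.0087, kidney beans $0.0117, eggs $0.0154, almonds $0.0165.
Take 2 servings of carrots: +62.0 mg calcium for $0.30 (total $0.30, still need 280.0 mg).
Take 1 serving of broccoli: +86.0 mg calcium for $0.75 (total $1.05, still need 194.0 mg).
Take 2 servings of kidney beans: +120.0 mg calcium for $1.40 (total $2.45, still need 74.0 mg).
Take 2.846 servings of eggs: +74.0 mg calcium for $1.14 (total $3.59, still need 0.0 mg).
Filling from the cheapest source first is optimal under one linear minimum: $3.59.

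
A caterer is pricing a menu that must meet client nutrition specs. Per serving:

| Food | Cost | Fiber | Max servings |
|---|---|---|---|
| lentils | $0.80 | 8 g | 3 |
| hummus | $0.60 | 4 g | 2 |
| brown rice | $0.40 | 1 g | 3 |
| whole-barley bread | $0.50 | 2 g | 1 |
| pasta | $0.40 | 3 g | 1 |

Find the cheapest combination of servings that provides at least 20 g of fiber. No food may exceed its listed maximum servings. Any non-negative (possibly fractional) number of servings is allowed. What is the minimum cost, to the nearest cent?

Cost per g of fiber: lentils $0.1000, pasta $0.1333, hummus $0.1500, whole-barley bread $0.2500, brown rice $0.4000.
Take 2.5 servings of lentils: +20.0 g fiber for $2.00 (total $2.00, still need 0.0 g).
Greedy by cheapest-per-g is optimal for a single linear constraint, so the minimum cost is $2.00.

$2.00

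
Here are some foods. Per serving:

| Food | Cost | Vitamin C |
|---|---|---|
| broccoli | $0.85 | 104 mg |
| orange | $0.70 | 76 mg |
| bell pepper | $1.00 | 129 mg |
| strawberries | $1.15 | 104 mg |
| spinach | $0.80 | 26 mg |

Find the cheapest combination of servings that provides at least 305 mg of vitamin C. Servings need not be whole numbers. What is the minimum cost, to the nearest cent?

$2.36

Cost per mg of vitamin C: bell pepper $0.0078, broccoli $0.0082, orange $0.0092, strawberries $0.0111, spinach $0.0308.
With no serving limits, use only bell pepper: 305 mg / 129 mg = 2.364 servings × $1.00 = $2.36.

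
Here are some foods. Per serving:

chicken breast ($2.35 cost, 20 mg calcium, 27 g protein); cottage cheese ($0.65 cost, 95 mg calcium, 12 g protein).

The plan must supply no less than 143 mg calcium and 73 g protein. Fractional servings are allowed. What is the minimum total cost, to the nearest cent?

This is a tiny linear program; its minimum lies at a vertex of the feasible set. List the vertices and price them.
chicken breast only: max(143/20, 73/27) = 7.15 servings → $16.80.
cottage cheese only: max(143/95, 73/12) = 6.083 servings → $3.95.
chicken breast + cottage cheese with both tight: 2.245 servings and 1.033 servings → $5.95.
Cheapest feasible corner: $3.95.

$3.95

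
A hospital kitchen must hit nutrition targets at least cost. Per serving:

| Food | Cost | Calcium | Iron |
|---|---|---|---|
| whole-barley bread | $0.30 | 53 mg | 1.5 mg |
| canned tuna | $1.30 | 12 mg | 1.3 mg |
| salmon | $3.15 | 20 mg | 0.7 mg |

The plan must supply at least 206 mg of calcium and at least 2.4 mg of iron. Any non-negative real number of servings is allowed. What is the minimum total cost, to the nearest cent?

At the optimum either one food covers both requirements or two foods hit both targets exactly; no other combination can be cheaper.
whole-barley bread only: max(206/53, 2.4/1.5) = 3.887 servings → $1.17.
canned tuna only: max(206/12, 2.4/1.3) = 17.17 servings → $22.32.
salmon only: max(206/20, 2.4/0.7) = 10.3 servings → $32.45.
whole-barley bread + canned tuna: intersection lies outside the first quadrant.
whole-barley bread + salmon: intersection lies outside the first quadrant.
canned tuna + salmon: intersection lies outside the first quadrant.
So the least-cost plan costs $1.17.

$1.17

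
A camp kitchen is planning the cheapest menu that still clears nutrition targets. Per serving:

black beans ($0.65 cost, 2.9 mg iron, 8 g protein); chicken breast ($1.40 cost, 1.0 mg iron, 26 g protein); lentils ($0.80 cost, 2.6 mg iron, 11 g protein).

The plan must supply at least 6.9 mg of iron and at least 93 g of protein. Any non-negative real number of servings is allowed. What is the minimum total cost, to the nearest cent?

$5.29

Minimising a linear cost over {iron ≥ 6.9, protein ≥ 93, servings ≥ 0} — the optimum is at a vertex, using one or two foods.
black beans only: max(6.9/2.9, 93/8) = 11.62 servings → $7.56.
chicken breast only: max(6.9/1.0, 93/26) = 6.9 servings → $9.66.
lentils only: max(6.9/2.6, 93/11) = 8.455 servings → $6.76.
black beans + chicken breast with both tight: 1.282 servings and 3.182 servings → $5.29.
black beans + lentils: the both-tight solution has a negative serving — not a feasible corner.
chicken breast + lentils with both tight: 2.931 servings and 1.527 servings → $5.32.
So the least-cost plan costs $5.29.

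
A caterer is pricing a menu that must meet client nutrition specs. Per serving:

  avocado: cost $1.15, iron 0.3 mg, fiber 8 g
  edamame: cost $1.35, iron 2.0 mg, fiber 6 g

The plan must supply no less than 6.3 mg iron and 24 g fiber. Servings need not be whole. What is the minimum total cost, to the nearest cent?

$4.93

Check every corner: each single food scaled to meet both minima, and each pair solved so both constraints bind.
avocado only: max(6.3/0.3, 24/8) = 21 servings → $24.15.
edamame only: max(6.3/2.0, 24/6) = 4 servings → $5.40.
avocado + edamame with both tight: 0.7183 servings and 3.042 servings → $4.93.
The minimum over all feasible corners is $4.93.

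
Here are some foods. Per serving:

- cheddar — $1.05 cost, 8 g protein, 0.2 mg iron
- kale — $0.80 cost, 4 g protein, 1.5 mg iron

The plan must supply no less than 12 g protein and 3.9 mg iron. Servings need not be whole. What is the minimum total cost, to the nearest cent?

cheddar only: max(12/8, 3.9/0.2) = 19.5 servings → $20.48.
kale only: max(12/4, 3.9/1.5) = 3 servings → $2.40.
cheddar + kale with both tight: 0.2143 servings and 2.571 servings → $2.28.
The minimum over all feasible corners is $2.28.

$2.28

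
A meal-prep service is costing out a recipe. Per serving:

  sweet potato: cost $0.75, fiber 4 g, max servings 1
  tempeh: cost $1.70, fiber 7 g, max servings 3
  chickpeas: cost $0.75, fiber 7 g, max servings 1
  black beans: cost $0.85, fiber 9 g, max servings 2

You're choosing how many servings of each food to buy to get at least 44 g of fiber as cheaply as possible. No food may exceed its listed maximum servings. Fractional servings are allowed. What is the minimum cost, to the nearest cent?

Cost per g of fiber: black beans $0.0944, chickpeas $0.1071, sweet potato $0.1875, tempeh $0.2429.
Take 2 servings of black beans: +18.0 g fiber for $1.70 (total $1.70, still need 26.0 g).
Take 1 serving of chickpeas: +7.0 g fiber for $0.75 (total $2.45, still need 19.0 g).
Take 1 serving of sweet potato: +4.0 g fiber for $0.75 (total $3.20, still need 15.0 g).
Take 2.143 servings of tempeh: +15.0 g fiber for $3.64 (total $6.84, still need 0.0 g).
Filling from the cheapest source first is optimal under one linear minimum: $6.84.

$6.84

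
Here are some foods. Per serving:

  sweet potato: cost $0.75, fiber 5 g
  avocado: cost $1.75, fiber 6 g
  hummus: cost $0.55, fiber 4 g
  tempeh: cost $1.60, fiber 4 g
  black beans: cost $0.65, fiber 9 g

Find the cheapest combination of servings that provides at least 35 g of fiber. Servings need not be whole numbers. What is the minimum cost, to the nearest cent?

$2.53

Cost per g of fiber: black beans $0.0722, hummus $0.1375, sweet potato $0.1500, avocado $0.2917, tempeh $0.4000.
With no serving limits, use only black beans: 35 g / 9 g = 3.889 servings × $0.65 = $2.53.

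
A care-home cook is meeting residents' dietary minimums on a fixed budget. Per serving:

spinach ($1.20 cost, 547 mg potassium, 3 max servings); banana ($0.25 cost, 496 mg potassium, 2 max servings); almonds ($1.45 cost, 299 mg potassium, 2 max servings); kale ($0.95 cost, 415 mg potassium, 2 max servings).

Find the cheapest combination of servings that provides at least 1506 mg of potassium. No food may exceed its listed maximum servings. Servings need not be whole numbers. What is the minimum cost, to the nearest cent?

$1.63

Cost per mg of potassium: banana $0.0005, spinach $0.0022, kale $0.0023, almonds $0.0048.
Take 2 servings of banana: +992.0 mg potassium for $0.50 (total $0.50, still need 514.0 mg).
Take 0.9397 servings of spinach: +514.0 mg potassium for $1.13 (total $1.63, still need 0.0 mg).
Filling from the cheapest source first is optimal under one linear minimum: $1.63.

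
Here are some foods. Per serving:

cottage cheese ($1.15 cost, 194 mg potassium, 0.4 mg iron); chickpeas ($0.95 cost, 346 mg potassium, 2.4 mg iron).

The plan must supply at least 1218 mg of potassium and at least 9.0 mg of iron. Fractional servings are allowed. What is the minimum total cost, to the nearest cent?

$3.56

A basic optimal solution has at most two foods positive. Try each food alone and each pair with both targets met exactly.
cottage cheese only: max(1218/194, 9.0/0.4) = 22.5 servings → $25.88.
chickpeas only: max(1218/346, 9.0/2.4) = 3.75 servings → $3.56.
cottage cheese + chickpeas with both targets exact would need a negative amount; discard.
So the least-cost plan costs $3.56.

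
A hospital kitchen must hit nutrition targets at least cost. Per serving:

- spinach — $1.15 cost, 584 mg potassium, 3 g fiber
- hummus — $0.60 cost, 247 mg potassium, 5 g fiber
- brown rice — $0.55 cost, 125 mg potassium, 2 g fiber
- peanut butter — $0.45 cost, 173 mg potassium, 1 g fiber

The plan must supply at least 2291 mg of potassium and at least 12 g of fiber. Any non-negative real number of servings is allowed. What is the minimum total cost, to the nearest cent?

This is a tiny linear program; its minimum lies at a vertex of the feasible set. List the vertices and price them.
spinach only: max(2291/584, 12/3) = 4 servings → $4.60.
hummus only: max(2291/247, 12/5) = 9.275 servings → $5.57.
brown rice only: max(2291/125, 12/2) = 18.33 servings → $10.08.
peanut butter only: max(2291/173, 12/1) = 13.24 servings → $5.96.
spinach + hummus with both tight: 3.897 servings and 0.06196 servings → $4.52.
spinach + brown rice with both tight: 3.887 servings and 0.1702 servings → $4.56.
spinach + peanut butter with both tight: 3.308 servings and 2.077 servings → $4.74.
hummus + brown rice: intersection lies outside the first quadrant.
hummus + peanut butter: the both-tight solution has a negative serving — not a feasible corner.
brown rice + peanut butter with both targets exact would need a negative amount; discard.
Cheapest feasible corner: $4.52.

$4.52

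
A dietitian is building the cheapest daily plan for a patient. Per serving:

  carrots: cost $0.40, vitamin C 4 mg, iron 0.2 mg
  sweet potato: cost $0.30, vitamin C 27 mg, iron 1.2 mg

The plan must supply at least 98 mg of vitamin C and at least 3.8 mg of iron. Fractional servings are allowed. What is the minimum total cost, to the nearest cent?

$1.09

For a min-cost LP with two ≥-constraints, a basic feasible solution has at most two positive variables.
carrots only: max(98/4, 3.8/0.2) = 24.5 servings → $9.80.
sweet potato only: max(98/27, 3.8/1.2) = 3.63 servings → $1.09.
carrots + sweet potato: the both-tight solution has a negative serving — not a feasible corner.
The minimum over all feasible corners is $1.09.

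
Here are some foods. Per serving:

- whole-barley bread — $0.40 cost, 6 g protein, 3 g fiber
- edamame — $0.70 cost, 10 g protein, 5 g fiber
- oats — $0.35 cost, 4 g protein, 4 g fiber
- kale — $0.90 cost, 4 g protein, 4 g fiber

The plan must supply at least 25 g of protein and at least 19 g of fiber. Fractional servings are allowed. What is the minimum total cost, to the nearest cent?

$1.94

The cheapest plan sits at a corner of the feasible region — with two constraints it uses at most two foods.
whole-barley bread only: max(25/6, 19/3) = 6.333 servings → $2.53.
edamame only: max(25/10, 19/5) = 3.8 servings → $2.66.
oats only: max(25/4, 19/4) = 6.25 servings → $2.19.
kale only: max(25/4, 19/4) = 6.25 servings → $5.62.
whole-barley bread + edamame (both tight): parallel constraints — no distinct corner.
whole-barley bread + oats with both tight: 2 servings and 3.25 servings → $1.94.
whole-barley bread + kale with both tight: 2 servings and 3.25 servings → $3.73.
edamame + oats with both tight: 1.2 servings and 3.25 servings → $1.98.
edamame + kale with both tight: 1.2 servings and 3.25 servings → $3.77.
oats + kale (both tight): parallel constraints — no distinct corner.
The minimum over all feasible corners is $1.94.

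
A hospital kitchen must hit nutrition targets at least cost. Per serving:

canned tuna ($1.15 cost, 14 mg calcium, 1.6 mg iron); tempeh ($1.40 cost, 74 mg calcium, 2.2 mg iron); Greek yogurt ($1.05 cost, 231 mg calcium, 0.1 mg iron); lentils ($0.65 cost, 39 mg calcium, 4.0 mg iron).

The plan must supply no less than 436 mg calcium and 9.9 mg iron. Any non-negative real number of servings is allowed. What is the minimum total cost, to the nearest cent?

A basic optimal solution has at most two foods positive. Try each food alone and each pair with both targets met exactly.
canned tuna only: max(436/14, 9.9/1.6) = 31.14 servings → $35.81.
tempeh only: max(436/74, 9.9/2.2) = 5.892 servings → $8.25.
Greek yogurt only: max(436/231, 9.9/0.1) = 99 servings → $103.95.
lentils only: max(436/39, 9.9/4.0) = 11.18 servings → $7.27.
canned tuna + tempeh: intersection lies outside the first quadrant.
canned tuna + Greek yogurt with both tight: 6.093 servings and 1.518 servings → $8.60.
canned tuna + lentils with both targets exact would need a negative amount; discard.
tempeh + Greek yogurt with both tight: 4.479 servings and 0.4525 servings → $6.75.
tempeh + lentils with both targets exact would need a negative amount; discard.
Greek yogurt + lentils with both tight: 1.476 servings and 2.438 servings → $3.13.
Cheapest feasible corner: $3.13.

$3.13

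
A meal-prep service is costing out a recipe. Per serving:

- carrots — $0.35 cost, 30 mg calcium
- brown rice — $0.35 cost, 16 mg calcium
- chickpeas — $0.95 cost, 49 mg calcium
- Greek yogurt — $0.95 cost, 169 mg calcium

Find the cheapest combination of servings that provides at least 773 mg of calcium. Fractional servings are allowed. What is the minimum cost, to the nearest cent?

$4.35

Cost per mg of calcium: Greek yogurt $0.0056, carrots $0.0117, chickpeas $0.0194, brown rice $0.0219.
With no serving limits, use only Greek yogurt: 773 mg / 169 mg = 4.574 servings × $0.95 = $4.35.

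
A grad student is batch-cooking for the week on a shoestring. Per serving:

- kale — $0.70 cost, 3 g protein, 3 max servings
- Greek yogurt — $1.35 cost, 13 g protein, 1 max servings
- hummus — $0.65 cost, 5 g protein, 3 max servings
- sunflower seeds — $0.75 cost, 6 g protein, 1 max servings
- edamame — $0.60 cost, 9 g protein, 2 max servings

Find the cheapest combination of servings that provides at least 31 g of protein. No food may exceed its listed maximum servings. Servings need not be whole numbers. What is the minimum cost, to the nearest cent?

Cost per g of protein: edamame $0.0667, Greek yogurt $0.1038, sunflower seeds $0.1250, hummus $0.1300, kale $0.2333.
Take 2 servings of edamame: +18.0 g protein for $1.20 (total $1.20, still need 13.0 g).
Take 1 serving of Greek yogurt: +13.0 g protein for $1.35 (total $2.55, still need 0.0 g).
Greedy by cheapest-per-g is optimal for a single linear constraint, so the minimum cost is $2.55.

$2.55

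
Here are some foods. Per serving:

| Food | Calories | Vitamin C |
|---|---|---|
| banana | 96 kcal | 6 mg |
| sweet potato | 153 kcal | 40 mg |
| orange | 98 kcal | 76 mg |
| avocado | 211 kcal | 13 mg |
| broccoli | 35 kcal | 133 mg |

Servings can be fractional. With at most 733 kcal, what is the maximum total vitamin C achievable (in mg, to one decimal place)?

2785.4 mg

Vitamin C per kcal: broccoli 3.8, orange 0.7755, sweet potato 0.2614, banana 0.0625, avocado 0.06161.
With no serving limits, spend the whole calories allowance on broccoli: 733 kcal / 35 kcal × 133 mg = 2785.4 mg.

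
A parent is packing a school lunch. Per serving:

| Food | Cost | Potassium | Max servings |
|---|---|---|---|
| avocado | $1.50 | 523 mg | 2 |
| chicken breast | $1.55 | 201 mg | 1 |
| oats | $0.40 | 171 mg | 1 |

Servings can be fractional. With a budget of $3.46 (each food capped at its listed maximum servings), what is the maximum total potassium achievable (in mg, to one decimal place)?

1224.8 mg

Potassium per dollar: oats 427.5, avocado 348.7, chicken breast 129.7.
Take 1 serving of oats: spends $0.40, +171.0 mg potassium (running total 171.0 mg).
Take 2 servings of avocado: spends $3.00, +1046.0 mg potassium (running total 1217.0 mg).
Take 0.03871 servings of chicken breast: spends $0.06, +7.8 mg potassium (running total 1224.8 mg).
Greedy by best ratio exhausts the cost allowance optimally: 1224.8 mg.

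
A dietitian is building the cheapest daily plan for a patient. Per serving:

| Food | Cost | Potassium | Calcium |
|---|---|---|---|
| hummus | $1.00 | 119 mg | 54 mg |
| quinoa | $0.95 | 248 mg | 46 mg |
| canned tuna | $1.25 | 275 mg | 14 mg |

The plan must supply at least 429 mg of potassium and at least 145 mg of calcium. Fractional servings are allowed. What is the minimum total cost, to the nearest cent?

$2.76

Check every corner: each single food scaled to meet both minima, and each pair solved so both constraints bind.
hummus only: max(429/119, 145/54) = 3.605 servings → $3.61.
quinoa only: max(429/248, 145/46) = 3.152 servings → $2.99.
canned tuna only: max(429/275, 145/14) = 10.36 servings → $12.95.
hummus + quinoa with both tight: 2.049 servings and 0.7465 servings → $2.76.
hummus + canned tuna with both tight: 2.569 servings and 0.4483 servings → $3.13.
quinoa + canned tuna: the both-tight solution has a negative serving — not a feasible corner.
Cheapest feasible corner: $2.76.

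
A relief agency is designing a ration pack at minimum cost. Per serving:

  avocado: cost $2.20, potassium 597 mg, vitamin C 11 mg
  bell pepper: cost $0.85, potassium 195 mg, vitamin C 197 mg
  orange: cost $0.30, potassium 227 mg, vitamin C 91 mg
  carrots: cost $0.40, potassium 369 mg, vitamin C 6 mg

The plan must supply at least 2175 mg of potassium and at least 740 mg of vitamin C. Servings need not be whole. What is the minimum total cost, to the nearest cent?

At the optimum either one food covers both requirements or two foods hit both targets exactly; no other combination can be cheaper.
avocado only: max(2175/597, 740/11) = 67.27 servings → $148.00.
bell pepper only: max(2175/195, 740/197) = 11.15 servings → $9.48.
orange only: max(2175/227, 740/91) = 9.581 servings → $2.87.
carrots only: max(2175/369, 740/6) = 123.3 servings → $49.33.
avocado + bell pepper with both tight: 2.461 servings and 3.619 servings → $8.49.
avocado + orange with both tight: 0.5778 servings and 8.062 servings → $3.69.
avocado + carrots with both targets exact would need a negative amount; discard.
bell pepper + orange with both targets exact would need a negative amount; discard.
bell pepper + carrots with both tight: 3.635 servings and 3.973 servings → $4.68.
orange + carrots with both tight: 8.071 servings and 0.9295 servings → $2.79.
The minimum over all feasible corners is $2.79.

$2.79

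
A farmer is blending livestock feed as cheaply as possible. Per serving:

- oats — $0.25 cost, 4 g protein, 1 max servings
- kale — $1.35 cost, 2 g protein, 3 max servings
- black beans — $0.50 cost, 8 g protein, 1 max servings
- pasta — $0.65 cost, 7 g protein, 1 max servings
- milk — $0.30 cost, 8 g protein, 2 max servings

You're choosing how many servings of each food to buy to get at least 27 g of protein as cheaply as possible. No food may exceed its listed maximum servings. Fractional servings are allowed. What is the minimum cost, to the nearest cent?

Cost per g of protein: milk $0.0375, oats $0.0625, black beans $0.0625, pasta $0.0929, kale $0.6750.
Take 2 servings of milk: +16.0 g protein for $0.60 (total $0.60, still need 11.0 g).
Take 1 serving of oats: +4.0 g protein for $0.25 (total $0.85, still need 7.0 g).
Take 0.875 servings of black beans: +7.0 g protein for $0.44 (total $1.29, still need 0.0 g).
Greedy by cheapest-per-g is optimal for a single linear constraint, so the minimum cost is $1.29.

$1.29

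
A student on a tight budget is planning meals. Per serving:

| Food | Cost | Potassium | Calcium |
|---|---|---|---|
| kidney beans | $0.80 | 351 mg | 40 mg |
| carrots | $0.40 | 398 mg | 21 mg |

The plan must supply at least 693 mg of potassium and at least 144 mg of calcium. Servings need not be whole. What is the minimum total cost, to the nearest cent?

$2.74

kidney beans only: max(693/351, 144/40) = 3.6 servings → $2.88.
carrots only: max(693/398, 144/21) = 6.857 servings → $2.74.
kidney beans + carrots with both targets exact would need a negative amount; discard.
The minimum over all feasible corners is $2.74.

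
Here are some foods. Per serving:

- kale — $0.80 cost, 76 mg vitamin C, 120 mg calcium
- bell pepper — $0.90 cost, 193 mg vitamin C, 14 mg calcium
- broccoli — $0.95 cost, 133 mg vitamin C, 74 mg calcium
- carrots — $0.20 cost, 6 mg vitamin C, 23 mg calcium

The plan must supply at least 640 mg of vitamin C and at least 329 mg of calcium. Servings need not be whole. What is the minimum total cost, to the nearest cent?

$4.08

Compare the cost at each extreme point of the feasible region.
kale only: max(640/76, 329/120) = 8.421 servings → $6.74.
bell pepper only: max(640/193, 329/14) = 23.5 servings → $21.15.
broccoli only: max(640/133, 329/74) = 4.812 servings → $4.57.
carrots only: max(640/6, 329/23) = 106.7 servings → $21.33.
kale + bell pepper with both tight: 2.468 servings and 2.344 servings → $4.08.
kale + broccoli: intersection lies outside the first quadrant.
kale + carrots: the both-tight solution has a negative serving — not a feasible corner.
bell pepper + broccoli with both tight: 0.2901 servings and 4.391 servings → $4.43.
bell pepper + carrots with both tight: 2.927 servings and 12.52 servings → $5.14.
broccoli + carrots: intersection lies outside the first quadrant.
Cheapest feasible corner: $4.08.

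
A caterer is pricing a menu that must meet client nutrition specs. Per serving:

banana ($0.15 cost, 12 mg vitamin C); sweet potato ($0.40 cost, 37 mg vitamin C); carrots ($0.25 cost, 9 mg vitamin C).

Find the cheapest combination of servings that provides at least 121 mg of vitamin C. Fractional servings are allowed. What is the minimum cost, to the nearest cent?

$1.31

Cost per mg of vitamin C: sweet potato $0.0108, banana $0.0125, carrots $0.0278.
With no serving limits, use only sweet potato: 121 mg / 37 mg = 3.27 servings × $0.40 = $1.31.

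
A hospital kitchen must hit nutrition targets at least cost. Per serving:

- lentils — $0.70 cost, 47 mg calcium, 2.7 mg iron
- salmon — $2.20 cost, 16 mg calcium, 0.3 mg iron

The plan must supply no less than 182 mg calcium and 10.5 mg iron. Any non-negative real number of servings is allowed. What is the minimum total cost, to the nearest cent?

$2.72

Check every corner: each single food scaled to meet both minima, and each pair solved so both constraints bind.
lentils only: max(182/47, 10.5/2.7) = 3.889 servings → $2.72.
salmon only: max(182/16, 10.5/0.3) = 35 servings → $77.00.
lentils + salmon with both targets exact would need a negative amount; discard.
Cheapest feasible corner: $2.72.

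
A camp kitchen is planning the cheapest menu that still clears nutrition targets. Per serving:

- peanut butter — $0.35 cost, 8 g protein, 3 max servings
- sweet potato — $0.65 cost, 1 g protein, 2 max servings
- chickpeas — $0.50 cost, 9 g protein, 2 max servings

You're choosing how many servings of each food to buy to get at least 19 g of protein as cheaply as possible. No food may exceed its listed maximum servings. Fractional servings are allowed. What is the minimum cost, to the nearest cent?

Cost per g of protein: peanut butter $0.0437, chickpeas $0.0556, sweet potato $0.6500.
Take 2.375 servings of peanut butter: +19.0 g protein for $0.83 (total $0.83, still need 0.0 g).
Filling from the cheapest source first is optimal under one linear minimum: $0.83.

$0.83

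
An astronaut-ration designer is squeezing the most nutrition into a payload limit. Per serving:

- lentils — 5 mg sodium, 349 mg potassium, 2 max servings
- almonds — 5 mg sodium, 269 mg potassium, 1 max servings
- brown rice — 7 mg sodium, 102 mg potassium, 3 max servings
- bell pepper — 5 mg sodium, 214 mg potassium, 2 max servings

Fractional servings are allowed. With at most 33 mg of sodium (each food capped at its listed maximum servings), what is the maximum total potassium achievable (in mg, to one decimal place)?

1511.6 mg

Potassium per mg sodium: lentils 69.8, almonds 53.8, bell pepper 42.8, brown rice 14.57.
Take 2 servings of lentils: uses 10 mg sodium, +698.0 mg potassium (running total 698.0 mg).
Take 1 serving of almonds: uses 5 mg sodium, +269.0 mg potassium (running total 967.0 mg).
Take 2 servings of bell pepper: uses 10 mg sodium, +428.0 mg potassium (running total 1395.0 mg).
Take 1.143 servings of brown rice: uses 8 mg sodium, +116.6 mg potassium (running total 1511.6 mg).
Greedy by best ratio exhausts the sodium allowance optimally: 1511.6 mg.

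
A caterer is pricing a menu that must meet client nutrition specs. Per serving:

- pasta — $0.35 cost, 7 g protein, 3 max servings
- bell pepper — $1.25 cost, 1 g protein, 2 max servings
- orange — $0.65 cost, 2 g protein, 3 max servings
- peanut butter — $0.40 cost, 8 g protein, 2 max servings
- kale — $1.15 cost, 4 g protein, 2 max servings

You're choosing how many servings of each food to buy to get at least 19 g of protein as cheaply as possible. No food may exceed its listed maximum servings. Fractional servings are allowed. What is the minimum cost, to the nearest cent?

Cost per g of protein: pasta $0.0500, peanut butter $0.0500, kale $0.2875, orange $0.3250, bell pepper $1.2500.
Take 2.714 servings of pasta: +19.0 g protein for $0.95 (total $0.95, still need 0.0 g).
Filling from the cheapest source first is optimal under one linear minimum: $0.95.

$0.95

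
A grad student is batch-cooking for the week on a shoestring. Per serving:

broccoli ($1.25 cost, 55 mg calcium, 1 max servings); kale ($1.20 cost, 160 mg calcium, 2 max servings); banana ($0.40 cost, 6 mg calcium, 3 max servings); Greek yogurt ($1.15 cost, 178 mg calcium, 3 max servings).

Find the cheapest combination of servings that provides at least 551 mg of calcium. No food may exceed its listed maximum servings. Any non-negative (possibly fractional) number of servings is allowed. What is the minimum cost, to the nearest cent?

$3.58

Cost per mg of calcium: Greek yogurt $0.0065, kale $0.0075, broccoli $0.0227, banana $0.0667.
Take 3 servings of Greek yogurt: +534.0 mg calcium for $3.45 (total $3.45, still need 17.0 mg).
Take 0.1062 servings of kale: +17.0 mg calcium for $0.13 (total $3.58, still need 0.0 mg).
Filling from the cheapest source first is optimal under one linear minimum: $3.58.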